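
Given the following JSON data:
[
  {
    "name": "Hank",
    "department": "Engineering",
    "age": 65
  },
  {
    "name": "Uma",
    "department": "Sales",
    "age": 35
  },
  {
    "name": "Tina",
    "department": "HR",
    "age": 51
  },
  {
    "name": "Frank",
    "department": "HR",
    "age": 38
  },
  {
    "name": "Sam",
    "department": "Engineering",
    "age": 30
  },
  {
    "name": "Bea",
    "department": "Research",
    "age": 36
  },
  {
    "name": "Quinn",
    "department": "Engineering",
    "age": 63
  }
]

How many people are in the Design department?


Scanning records for department = Design
  No matches found
Count: 0

ANSWER: 0


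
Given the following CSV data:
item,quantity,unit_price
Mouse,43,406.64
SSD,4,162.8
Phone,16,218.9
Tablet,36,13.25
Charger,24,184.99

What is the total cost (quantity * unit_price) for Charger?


Row: Charger
quantity = 24
unit_price = 184.99
total = 24 * 184.99 = 4439.76

ANSWER: 4439.76


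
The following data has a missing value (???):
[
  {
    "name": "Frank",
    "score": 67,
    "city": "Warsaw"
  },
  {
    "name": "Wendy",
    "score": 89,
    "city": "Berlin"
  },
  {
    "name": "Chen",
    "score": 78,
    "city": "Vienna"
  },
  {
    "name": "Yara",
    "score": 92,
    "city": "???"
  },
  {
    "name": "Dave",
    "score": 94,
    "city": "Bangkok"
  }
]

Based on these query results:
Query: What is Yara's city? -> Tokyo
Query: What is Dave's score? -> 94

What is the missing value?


The missing value is Yara's city
From query: Yara's city = Tokyo

ANSWER: Tokyo


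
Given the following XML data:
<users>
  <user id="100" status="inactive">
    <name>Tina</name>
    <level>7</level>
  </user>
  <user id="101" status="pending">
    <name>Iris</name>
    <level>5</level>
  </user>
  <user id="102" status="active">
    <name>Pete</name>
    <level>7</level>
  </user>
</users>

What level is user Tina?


Finding user: Tina
<level>7</level>

ANSWER: 7


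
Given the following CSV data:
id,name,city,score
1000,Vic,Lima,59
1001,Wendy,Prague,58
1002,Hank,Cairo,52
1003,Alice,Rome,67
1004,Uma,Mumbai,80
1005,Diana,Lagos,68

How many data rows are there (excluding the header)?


Counting rows (excluding header):
Header: id,name,city,score
Data rows: 6

ANSWER: 6


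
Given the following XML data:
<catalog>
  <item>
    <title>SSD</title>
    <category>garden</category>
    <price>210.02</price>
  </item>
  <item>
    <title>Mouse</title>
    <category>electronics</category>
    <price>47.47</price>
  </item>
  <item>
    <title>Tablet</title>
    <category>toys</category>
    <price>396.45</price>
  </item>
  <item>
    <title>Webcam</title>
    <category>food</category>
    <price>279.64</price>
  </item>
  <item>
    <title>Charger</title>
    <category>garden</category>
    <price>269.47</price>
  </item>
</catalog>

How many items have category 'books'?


Scanning <item> elements for <category>books</category>:
Count: 0

ANSWER: 0


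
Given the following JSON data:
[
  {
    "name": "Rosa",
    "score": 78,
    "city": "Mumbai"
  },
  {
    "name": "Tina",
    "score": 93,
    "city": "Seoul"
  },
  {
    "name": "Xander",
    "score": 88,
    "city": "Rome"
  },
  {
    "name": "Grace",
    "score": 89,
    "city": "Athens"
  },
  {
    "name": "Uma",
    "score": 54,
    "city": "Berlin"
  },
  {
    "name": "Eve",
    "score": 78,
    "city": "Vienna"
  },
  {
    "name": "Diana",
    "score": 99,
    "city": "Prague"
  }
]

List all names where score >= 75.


Filtering records where score >= 75:
  Rosa (score=78) -> YES
  Tina (score=93) -> YES
  Xander (score=88) -> YES
  Grace (score=89) -> YES
  Uma (score=54) -> no
  Eve (score=78) -> YES
  Diana (score=99) -> YES


ANSWER: Rosa, Tina, Xander, Grace, Eve, Diana


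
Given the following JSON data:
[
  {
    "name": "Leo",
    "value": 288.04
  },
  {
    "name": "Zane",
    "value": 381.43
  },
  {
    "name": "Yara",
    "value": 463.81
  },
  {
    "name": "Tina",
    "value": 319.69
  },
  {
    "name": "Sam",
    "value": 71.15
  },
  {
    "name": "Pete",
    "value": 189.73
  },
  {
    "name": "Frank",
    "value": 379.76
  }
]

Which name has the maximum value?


Comparing values:
  Leo: 288.04
  Zane: 381.43
  Yara: 463.81
  Tina: 319.69
  Sam: 71.15
  Pete: 189.73
  Frank: 379.76
Maximum: Yara (463.81)

ANSWER: Yara


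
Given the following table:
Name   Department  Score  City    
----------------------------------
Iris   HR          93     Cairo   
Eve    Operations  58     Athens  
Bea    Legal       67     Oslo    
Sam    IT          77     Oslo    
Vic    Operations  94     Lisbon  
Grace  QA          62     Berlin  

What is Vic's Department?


Row 5: Vic
Department = Operations

ANSWER: Operations


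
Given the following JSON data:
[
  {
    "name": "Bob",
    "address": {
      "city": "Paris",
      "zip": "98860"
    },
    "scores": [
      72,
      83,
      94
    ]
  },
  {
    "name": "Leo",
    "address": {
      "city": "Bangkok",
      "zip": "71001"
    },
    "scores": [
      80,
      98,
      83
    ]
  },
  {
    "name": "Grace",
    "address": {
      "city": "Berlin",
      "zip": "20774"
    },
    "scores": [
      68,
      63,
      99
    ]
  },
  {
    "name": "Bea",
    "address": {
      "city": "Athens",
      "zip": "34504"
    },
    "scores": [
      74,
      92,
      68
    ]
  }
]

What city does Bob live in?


Path: records[0].address.city
Value: Paris

ANSWER: Paris


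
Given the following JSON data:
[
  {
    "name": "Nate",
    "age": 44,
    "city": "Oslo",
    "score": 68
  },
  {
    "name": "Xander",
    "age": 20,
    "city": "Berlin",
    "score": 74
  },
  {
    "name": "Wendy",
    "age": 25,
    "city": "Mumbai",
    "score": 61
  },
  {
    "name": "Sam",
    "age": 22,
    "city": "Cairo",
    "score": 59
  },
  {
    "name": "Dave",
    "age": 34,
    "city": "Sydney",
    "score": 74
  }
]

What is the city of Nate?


Looking up record where name = Nate
Record index: 0
Field 'city' = Oslo

ANSWER: Oslo


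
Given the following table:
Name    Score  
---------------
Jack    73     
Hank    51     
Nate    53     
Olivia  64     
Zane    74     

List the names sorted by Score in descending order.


Sorting by Score (descending):
  Zane: 74
  Jack: 73
  Olivia: 64
  Nate: 53
  Hank: 51


ANSWER: Zane, Jack, Olivia, Nate, Hank


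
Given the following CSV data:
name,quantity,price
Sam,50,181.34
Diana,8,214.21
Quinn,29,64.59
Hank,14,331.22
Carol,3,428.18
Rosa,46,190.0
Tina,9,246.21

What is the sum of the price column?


Values in 'price' column:
  Row 1: 181.34
  Row 2: 214.21
  Row 3: 64.59
  Row 4: 331.22
  Row 5: 428.18
  Row 6: 190.0
  Row 7: 246.21
Sum = 181.34 + 214.21 + 64.59 + 331.22 + 428.18 + 190.0 + 246.21 = 1655.75

ANSWER: 1655.75


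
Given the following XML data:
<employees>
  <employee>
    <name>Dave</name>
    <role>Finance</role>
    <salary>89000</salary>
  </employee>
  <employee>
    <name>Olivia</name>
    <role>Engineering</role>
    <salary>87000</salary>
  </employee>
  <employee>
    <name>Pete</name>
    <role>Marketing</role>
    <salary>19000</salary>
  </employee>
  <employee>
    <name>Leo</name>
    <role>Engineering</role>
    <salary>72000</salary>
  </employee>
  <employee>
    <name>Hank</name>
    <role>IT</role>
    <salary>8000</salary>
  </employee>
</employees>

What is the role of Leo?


Searching for <employee> with <name>Leo</name>
Found at position 4
<role>Engineering</role>

ANSWER: Engineering


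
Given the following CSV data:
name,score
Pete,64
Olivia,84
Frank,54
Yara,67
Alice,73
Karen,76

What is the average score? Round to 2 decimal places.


Scores: 64, 84, 54, 67, 73, 76
Sum = 418
Count = 6
Average = 418 / 6 = 69.67

ANSWER: 69.67


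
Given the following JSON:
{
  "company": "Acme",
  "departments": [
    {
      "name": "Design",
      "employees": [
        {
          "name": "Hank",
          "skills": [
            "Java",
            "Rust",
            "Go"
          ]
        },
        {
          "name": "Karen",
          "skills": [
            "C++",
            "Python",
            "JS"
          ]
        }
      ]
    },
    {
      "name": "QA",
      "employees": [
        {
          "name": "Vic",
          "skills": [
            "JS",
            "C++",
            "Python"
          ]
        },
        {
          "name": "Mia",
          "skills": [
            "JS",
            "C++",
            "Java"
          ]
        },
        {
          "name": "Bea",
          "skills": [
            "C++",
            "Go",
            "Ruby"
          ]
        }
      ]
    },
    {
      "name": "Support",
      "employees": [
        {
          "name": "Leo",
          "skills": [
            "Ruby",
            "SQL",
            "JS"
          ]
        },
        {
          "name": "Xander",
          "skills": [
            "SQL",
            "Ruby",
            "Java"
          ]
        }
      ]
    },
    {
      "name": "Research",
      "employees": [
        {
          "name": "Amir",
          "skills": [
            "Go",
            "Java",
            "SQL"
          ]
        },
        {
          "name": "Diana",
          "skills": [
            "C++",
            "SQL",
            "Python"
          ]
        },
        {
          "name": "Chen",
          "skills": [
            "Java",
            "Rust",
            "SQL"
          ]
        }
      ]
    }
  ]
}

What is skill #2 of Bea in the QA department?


Path: departments[1].employees[2].skills[1]
Value: Go

ANSWER: Go


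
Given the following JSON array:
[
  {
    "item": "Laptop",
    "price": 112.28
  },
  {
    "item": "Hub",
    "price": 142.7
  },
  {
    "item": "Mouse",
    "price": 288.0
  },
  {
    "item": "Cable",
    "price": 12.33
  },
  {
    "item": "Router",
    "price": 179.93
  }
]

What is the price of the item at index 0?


Array index 0 -> Laptop
price = 112.28

ANSWER: 112.28


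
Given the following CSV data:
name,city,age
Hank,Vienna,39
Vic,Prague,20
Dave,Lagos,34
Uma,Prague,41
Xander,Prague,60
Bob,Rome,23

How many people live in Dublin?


Scanning city column for 'Dublin':
Total matches: 0

ANSWER: 0


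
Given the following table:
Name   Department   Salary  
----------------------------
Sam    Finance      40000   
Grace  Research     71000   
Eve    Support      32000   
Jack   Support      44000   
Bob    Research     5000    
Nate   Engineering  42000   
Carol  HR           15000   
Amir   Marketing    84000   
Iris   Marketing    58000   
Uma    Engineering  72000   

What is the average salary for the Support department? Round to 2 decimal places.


Support department members:
  Eve: 32000
  Jack: 44000
Sum = 76000
Count = 2
Average = 76000 / 2 = 38000.00

ANSWER: 38000.00


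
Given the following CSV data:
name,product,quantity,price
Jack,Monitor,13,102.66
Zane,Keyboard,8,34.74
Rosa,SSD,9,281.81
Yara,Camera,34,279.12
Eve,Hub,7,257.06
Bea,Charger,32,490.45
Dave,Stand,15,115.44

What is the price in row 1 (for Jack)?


Row 1: Jack
Column 'price' = 102.66

ANSWER: 102.66


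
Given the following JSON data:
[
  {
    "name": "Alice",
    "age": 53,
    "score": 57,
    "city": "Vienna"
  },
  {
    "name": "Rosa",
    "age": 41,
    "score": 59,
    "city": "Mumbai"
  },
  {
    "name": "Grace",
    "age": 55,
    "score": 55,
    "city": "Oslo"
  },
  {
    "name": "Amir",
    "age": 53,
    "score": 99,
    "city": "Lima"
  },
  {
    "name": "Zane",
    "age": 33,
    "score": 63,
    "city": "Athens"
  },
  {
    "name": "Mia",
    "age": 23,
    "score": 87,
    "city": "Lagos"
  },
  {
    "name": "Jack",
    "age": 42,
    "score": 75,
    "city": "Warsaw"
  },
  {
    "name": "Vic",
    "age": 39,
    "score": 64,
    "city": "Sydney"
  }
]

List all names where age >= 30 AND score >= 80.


Checking both conditions:
  Alice (age=53, score=57) -> no
  Rosa (age=41, score=59) -> no
  Grace (age=55, score=55) -> no
  Amir (age=53, score=99) -> YES
  Zane (age=33, score=63) -> no
  Mia (age=23, score=87) -> no
  Jack (age=42, score=75) -> no
  Vic (age=39, score=64) -> no


ANSWER: Amir


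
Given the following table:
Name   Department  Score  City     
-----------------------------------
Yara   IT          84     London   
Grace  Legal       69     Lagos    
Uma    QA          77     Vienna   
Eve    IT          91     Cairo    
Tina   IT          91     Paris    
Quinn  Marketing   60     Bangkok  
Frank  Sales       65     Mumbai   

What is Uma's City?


Row 3: Uma
City = Vienna

ANSWER: Vienna


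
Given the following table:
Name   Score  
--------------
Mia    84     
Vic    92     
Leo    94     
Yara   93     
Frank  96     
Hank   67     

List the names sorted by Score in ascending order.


Sorting by Score (ascending):
  Hank: 67
  Mia: 84
  Vic: 92
  Yara: 93
  Leo: 94
  Frank: 96


ANSWER: Hank, Mia, Vic, Yara, Leo, Frank


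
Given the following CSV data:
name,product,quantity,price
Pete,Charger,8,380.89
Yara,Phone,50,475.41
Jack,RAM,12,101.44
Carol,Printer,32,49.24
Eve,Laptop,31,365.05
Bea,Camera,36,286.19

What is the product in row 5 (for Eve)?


Row 5: Eve
Column 'product' = Laptop

ANSWER: Laptop


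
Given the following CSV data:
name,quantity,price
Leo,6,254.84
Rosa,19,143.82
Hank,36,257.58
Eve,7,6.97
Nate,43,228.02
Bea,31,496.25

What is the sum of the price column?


Values in 'price' column:
  Row 1: 254.84
  Row 2: 143.82
  Row 3: 257.58
  Row 4: 6.97
  Row 5: 228.02
  Row 6: 496.25
Sum = 254.84 + 143.82 + 257.58 + 6.97 + 228.02 + 496.25 = 1387.48

ANSWER: 1387.48


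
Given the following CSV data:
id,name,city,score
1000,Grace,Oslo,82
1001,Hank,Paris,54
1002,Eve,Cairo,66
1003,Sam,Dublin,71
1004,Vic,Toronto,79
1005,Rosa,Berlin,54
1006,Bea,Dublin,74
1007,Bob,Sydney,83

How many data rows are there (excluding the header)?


Counting rows (excluding header):
Header: id,name,city,score
Data rows: 8

ANSWER: 8


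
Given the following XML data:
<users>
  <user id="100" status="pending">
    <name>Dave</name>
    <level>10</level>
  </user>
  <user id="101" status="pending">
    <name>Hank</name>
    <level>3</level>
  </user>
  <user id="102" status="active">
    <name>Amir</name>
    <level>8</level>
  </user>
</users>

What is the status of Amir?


Finding user with name = Amir
user id="102" status="active"

ANSWER: active


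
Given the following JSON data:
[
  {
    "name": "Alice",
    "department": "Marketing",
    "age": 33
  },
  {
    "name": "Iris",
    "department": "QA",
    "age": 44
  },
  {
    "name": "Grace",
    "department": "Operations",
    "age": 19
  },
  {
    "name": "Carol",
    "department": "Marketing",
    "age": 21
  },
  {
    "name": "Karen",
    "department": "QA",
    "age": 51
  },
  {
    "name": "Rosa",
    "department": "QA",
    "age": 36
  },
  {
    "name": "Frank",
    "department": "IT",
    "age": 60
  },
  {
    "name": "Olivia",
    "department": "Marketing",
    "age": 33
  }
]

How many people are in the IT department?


Scanning records for department = IT
  Record 6: Frank
Count: 1

ANSWER: 1


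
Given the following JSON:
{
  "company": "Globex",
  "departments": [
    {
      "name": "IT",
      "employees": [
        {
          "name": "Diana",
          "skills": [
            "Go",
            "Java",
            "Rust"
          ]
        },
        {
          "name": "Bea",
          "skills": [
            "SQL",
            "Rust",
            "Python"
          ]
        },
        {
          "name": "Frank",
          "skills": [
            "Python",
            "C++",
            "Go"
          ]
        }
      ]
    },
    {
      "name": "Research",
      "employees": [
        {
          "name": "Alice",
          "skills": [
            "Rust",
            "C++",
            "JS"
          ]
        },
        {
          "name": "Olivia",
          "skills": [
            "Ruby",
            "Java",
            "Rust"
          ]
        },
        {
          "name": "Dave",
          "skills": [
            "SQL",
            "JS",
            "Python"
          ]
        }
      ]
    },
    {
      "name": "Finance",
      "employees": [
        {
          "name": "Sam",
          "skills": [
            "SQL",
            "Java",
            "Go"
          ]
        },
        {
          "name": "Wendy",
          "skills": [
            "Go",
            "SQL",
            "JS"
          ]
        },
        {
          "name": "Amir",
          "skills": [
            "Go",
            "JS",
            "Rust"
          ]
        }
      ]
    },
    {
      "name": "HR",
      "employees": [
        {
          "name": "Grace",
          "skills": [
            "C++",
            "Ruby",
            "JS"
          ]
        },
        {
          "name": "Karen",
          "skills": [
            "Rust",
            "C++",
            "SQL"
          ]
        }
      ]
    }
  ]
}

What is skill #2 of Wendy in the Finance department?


Path: departments[2].employees[1].skills[1]
Value: SQL

ANSWER: SQL


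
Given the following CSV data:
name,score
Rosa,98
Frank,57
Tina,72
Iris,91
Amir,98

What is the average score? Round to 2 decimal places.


Scores: 98, 57, 72, 91, 98
Sum = 416
Count = 5
Average = 416 / 5 = 83.20

ANSWER: 83.20


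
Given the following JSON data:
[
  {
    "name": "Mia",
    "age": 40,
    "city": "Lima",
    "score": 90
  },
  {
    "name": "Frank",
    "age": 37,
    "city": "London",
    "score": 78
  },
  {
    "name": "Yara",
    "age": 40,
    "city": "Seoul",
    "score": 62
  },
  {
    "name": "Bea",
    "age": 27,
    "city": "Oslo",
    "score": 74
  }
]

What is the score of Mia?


Looking up record where name = Mia
Record index: 0
Field 'score' = 90

ANSWER: 90


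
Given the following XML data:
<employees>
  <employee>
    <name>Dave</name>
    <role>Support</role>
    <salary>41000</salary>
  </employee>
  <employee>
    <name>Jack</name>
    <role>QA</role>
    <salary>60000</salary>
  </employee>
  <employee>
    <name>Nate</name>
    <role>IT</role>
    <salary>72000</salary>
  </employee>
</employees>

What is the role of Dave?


Searching for <employee> with <name>Dave</name>
Found at position 1
<role>Support</role>

ANSWER: Support


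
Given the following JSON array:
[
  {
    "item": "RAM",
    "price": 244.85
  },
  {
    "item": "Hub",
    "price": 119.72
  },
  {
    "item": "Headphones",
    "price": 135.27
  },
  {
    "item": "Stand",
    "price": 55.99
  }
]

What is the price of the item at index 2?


Array index 2 -> Headphones
price = 135.27

ANSWER: 135.27


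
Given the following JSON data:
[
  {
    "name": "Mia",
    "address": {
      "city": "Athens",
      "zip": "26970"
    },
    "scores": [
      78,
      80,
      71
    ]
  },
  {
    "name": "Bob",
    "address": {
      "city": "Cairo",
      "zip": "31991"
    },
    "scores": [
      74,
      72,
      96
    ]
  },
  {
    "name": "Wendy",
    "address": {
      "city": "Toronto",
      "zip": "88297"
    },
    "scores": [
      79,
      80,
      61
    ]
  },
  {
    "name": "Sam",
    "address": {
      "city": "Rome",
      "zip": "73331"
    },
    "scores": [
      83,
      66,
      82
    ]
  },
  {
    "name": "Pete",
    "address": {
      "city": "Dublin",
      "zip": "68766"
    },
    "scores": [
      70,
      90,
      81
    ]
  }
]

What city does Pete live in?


Path: records[4].address.city
Value: Dublin

ANSWER: Dublin


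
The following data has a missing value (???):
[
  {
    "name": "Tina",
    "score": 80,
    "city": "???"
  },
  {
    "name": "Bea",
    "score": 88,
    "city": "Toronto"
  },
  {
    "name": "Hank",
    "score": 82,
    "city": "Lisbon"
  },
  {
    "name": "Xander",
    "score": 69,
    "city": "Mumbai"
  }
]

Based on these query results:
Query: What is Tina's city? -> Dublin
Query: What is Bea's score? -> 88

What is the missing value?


The missing value is Tina's city
From query: Tina's city = Dublin

ANSWER: Dublin


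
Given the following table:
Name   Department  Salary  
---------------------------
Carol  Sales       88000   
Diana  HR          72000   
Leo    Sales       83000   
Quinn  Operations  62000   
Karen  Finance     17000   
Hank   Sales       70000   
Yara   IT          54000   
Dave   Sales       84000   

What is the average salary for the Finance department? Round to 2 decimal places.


Finance department members:
  Karen: 17000
Sum = 17000
Count = 1
Average = 17000 / 1 = 17000.00

ANSWER: 17000.00


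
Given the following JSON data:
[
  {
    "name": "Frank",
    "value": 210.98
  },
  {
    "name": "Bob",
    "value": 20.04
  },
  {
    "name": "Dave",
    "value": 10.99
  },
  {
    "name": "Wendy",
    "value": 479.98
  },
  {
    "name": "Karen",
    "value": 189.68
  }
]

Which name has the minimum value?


Comparing values:
  Frank: 210.98
  Bob: 20.04
  Dave: 10.99
  Wendy: 479.98
  Karen: 189.68
Minimum: Dave (10.99)

ANSWER: Dave


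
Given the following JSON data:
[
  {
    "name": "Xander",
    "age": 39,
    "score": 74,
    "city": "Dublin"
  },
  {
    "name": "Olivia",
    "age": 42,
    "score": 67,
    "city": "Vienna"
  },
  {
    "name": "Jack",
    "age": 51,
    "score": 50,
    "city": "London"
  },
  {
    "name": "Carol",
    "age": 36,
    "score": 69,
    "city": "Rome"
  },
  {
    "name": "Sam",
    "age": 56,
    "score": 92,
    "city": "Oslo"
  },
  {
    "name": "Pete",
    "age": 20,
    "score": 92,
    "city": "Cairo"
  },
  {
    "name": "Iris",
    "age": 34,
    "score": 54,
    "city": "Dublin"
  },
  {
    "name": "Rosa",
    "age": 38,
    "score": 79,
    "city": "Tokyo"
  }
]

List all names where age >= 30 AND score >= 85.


Checking both conditions:
  Xander (age=39, score=74) -> no
  Olivia (age=42, score=67) -> no
  Jack (age=51, score=50) -> no
  Carol (age=36, score=69) -> no
  Sam (age=56, score=92) -> YES
  Pete (age=20, score=92) -> no
  Iris (age=34, score=54) -> no
  Rosa (age=38, score=79) -> no


ANSWER: Sam


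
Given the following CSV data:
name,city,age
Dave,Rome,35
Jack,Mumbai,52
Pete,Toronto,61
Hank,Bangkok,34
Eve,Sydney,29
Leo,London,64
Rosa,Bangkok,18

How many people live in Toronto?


Scanning city column for 'Toronto':
  Row 3: Pete -> MATCH
Total matches: 1

ANSWER: 1


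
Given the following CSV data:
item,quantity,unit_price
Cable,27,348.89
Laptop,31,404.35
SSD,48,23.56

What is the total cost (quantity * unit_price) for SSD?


Row: SSD
quantity = 48
unit_price = 23.56
total = 48 * 23.56 = 1130.88

ANSWER: 1130.88


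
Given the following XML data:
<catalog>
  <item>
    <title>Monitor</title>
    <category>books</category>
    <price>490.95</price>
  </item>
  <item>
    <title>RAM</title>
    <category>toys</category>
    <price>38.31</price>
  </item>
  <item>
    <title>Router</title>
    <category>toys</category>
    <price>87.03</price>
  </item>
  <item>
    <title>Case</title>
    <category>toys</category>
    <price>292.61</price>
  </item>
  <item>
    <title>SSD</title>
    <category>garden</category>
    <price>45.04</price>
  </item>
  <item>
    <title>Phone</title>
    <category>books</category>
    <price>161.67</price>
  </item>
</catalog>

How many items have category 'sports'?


Scanning <item> elements for <category>sports</category>:
Count: 0

ANSWER: 0


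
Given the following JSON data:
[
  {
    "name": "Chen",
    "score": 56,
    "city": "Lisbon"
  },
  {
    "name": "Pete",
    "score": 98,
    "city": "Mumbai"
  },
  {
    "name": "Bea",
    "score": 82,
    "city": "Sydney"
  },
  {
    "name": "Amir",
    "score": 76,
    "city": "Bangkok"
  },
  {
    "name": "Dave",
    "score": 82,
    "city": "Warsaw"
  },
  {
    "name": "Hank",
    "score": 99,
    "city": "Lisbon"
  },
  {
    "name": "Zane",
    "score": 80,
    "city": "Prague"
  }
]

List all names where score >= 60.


Filtering records where score >= 60:
  Chen (score=56) -> no
  Pete (score=98) -> YES
  Bea (score=82) -> YES
  Amir (score=76) -> YES
  Dave (score=82) -> YES
  Hank (score=99) -> YES
  Zane (score=80) -> YES


ANSWER: Pete, Bea, Amir, Dave, Hank, Zane


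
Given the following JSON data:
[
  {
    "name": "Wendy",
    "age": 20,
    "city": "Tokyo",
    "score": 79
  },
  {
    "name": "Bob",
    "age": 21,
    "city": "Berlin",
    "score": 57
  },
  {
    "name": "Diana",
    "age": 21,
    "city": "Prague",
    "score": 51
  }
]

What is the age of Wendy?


Looking up record where name = Wendy
Record index: 0
Field 'age' = 20

ANSWER: 20


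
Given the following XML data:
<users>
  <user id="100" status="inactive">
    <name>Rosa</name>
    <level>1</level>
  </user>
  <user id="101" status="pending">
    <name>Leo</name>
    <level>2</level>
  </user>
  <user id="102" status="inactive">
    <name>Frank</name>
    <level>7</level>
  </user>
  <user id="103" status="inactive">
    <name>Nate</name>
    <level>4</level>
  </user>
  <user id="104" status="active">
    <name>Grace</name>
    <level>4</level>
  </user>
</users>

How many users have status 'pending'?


Counting users with status='pending':
  Leo (id=101) -> MATCH
Count: 1

ANSWER: 1


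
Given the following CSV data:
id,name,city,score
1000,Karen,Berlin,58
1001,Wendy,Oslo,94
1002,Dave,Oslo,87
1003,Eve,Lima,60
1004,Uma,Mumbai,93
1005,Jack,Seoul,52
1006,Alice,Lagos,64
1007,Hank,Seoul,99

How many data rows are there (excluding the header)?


Counting rows (excluding header):
Header: id,name,city,score
Data rows: 8

ANSWER: 8


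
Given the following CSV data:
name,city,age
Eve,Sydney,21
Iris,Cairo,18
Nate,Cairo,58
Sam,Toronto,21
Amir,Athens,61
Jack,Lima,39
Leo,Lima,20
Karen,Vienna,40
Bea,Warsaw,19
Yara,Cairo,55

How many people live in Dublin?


Scanning city column for 'Dublin':
Total matches: 0

ANSWER: 0


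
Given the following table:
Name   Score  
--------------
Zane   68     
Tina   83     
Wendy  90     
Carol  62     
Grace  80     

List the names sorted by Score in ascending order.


Sorting by Score (ascending):
  Carol: 62
  Zane: 68
  Grace: 80
  Tina: 83
  Wendy: 90


ANSWER: Carol, Zane, Grace, Tina, Wendy


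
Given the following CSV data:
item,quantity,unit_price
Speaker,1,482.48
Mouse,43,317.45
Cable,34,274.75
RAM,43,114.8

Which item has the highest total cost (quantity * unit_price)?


Computing row totals:
  Speaker: 482.48
  Mouse: 13650.35
  Cable: 9341.5
  RAM: 4936.4
Maximum: Mouse (13650.35)

ANSWER: Mouse


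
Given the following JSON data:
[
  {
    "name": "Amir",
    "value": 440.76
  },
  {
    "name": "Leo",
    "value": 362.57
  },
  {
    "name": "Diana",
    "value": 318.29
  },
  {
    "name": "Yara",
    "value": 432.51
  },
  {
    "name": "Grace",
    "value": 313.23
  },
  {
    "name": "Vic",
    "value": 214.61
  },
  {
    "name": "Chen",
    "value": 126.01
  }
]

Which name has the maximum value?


Comparing values:
  Amir: 440.76
  Leo: 362.57
  Diana: 318.29
  Yara: 432.51
  Grace: 313.23
  Vic: 214.61
  Chen: 126.01
Maximum: Amir (440.76)

ANSWER: Amir


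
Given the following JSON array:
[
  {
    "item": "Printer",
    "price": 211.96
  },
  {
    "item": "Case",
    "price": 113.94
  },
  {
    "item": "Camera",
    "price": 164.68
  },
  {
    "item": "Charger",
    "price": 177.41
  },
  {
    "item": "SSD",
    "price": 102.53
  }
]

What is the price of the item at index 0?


Array index 0 -> Printer
price = 211.96

ANSWER: 211.96


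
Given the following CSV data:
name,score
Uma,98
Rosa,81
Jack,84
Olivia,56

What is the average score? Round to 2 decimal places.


Scores: 98, 81, 84, 56
Sum = 319
Count = 4
Average = 319 / 4 = 79.75

ANSWER: 79.75


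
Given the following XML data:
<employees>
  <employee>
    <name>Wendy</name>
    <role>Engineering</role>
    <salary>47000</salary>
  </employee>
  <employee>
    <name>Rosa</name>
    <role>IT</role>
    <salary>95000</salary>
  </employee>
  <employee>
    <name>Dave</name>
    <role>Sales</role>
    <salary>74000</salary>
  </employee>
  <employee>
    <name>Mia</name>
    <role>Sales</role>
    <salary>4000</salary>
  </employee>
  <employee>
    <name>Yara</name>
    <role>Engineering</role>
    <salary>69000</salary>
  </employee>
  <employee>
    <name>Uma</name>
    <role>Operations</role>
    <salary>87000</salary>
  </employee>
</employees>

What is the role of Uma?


Searching for <employee> with <name>Uma</name>
Found at position 6
<role>Operations</role>

ANSWER: Operations


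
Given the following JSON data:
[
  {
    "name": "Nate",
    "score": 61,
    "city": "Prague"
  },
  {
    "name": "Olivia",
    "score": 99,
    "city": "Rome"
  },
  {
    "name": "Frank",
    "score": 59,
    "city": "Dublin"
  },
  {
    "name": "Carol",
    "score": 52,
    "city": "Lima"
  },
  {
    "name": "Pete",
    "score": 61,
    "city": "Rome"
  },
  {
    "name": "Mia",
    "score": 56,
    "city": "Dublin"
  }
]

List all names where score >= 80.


Filtering records where score >= 80:
  Nate (score=61) -> no
  Olivia (score=99) -> YES
  Frank (score=59) -> no
  Carol (score=52) -> no
  Pete (score=61) -> no
  Mia (score=56) -> no


ANSWER: Olivia


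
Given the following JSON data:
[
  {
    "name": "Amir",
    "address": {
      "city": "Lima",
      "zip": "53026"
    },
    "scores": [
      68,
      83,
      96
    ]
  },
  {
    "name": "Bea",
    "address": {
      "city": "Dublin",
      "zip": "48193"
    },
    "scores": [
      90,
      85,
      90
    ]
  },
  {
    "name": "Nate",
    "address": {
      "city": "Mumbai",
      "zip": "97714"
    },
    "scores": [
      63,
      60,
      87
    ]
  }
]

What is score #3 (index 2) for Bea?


Path: records[1].scores[2]
Value: 90

ANSWER: 90


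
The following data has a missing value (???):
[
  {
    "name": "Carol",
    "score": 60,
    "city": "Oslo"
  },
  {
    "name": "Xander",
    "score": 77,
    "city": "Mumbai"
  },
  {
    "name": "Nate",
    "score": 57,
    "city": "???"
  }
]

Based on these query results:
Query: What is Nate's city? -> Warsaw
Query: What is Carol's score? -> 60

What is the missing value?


The missing value is Nate's city
From query: Nate's city = Warsaw

ANSWER: Warsaw


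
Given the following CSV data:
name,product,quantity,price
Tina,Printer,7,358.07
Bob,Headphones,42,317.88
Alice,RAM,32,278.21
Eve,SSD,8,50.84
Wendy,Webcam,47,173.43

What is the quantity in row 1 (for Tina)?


Row 1: Tina
Column 'quantity' = 7

ANSWER: 7


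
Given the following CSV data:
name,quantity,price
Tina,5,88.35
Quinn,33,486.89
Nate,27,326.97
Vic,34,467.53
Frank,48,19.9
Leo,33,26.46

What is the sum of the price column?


Values in 'price' column:
  Row 1: 88.35
  Row 2: 486.89
  Row 3: 326.97
  Row 4: 467.53
  Row 5: 19.9
  Row 6: 26.46
Sum = 88.35 + 486.89 + 326.97 + 467.53 + 19.9 + 26.46 = 1416.1

ANSWER: 1416.1


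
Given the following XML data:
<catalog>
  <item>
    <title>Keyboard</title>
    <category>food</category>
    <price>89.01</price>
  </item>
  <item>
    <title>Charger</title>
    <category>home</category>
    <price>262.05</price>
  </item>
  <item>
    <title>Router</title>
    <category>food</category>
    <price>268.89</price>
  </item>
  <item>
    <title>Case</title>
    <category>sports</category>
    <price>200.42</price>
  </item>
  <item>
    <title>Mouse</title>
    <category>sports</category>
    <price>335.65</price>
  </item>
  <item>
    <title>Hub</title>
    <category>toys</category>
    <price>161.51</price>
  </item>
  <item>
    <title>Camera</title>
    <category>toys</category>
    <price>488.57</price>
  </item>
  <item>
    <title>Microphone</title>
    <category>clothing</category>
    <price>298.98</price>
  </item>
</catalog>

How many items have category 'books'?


Scanning <item> elements for <category>books</category>:
Count: 0

ANSWER: 0


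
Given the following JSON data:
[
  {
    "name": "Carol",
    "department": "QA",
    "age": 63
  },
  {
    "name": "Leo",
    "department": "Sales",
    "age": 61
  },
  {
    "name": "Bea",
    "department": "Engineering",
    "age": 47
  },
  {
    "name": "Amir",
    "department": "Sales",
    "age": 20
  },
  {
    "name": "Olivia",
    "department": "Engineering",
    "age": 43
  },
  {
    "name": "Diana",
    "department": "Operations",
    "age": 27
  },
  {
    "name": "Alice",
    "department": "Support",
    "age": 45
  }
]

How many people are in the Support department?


Scanning records for department = Support
  Record 6: Alice
Count: 1

ANSWER: 1


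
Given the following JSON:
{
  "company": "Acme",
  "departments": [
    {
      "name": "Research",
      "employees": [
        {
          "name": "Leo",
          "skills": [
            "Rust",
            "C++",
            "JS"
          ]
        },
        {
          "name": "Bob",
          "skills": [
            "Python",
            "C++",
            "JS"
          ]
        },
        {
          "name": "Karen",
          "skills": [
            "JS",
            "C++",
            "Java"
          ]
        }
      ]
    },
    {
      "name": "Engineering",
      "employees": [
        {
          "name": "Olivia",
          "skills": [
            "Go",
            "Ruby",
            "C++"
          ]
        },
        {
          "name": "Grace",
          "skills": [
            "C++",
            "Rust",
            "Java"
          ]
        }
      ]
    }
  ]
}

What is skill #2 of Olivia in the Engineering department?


Path: departments[1].employees[0].skills[1]
Value: Ruby

ANSWER: Ruby


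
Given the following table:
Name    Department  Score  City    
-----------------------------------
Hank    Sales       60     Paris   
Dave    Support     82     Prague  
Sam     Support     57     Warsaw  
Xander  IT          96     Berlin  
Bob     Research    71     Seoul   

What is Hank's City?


Row 1: Hank
City = Paris

ANSWER: Paris


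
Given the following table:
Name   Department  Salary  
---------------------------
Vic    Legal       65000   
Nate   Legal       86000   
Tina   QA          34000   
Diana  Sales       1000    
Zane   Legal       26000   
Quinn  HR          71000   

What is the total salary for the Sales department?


Sales department members:
  Diana: 1000
Total = 1000 = 1000

ANSWER: 1000


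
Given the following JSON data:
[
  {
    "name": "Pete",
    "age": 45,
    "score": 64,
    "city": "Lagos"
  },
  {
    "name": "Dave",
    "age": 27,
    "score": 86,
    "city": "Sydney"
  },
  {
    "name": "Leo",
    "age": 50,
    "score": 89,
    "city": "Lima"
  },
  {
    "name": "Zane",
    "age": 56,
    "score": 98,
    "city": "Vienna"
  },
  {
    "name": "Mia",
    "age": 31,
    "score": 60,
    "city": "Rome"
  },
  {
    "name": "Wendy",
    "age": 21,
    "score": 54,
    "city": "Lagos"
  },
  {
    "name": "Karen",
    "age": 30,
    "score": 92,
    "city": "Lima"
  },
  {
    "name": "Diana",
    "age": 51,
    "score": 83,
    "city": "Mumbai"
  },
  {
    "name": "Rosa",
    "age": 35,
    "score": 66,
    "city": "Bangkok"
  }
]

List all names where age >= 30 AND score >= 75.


Checking both conditions:
  Pete (age=45, score=64) -> no
  Dave (age=27, score=86) -> no
  Leo (age=50, score=89) -> YES
  Zane (age=56, score=98) -> YES
  Mia (age=31, score=60) -> no
  Wendy (age=21, score=54) -> no
  Karen (age=30, score=92) -> YES
  Diana (age=51, score=83) -> YES
  Rosa (age=35, score=66) -> no


ANSWER: Leo, Zane, Karen, Diana


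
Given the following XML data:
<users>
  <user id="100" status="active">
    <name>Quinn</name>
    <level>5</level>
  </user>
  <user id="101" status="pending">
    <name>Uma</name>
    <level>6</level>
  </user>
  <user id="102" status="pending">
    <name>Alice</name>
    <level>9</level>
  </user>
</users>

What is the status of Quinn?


Finding user with name = Quinn
user id="100" status="active"

ANSWER: active


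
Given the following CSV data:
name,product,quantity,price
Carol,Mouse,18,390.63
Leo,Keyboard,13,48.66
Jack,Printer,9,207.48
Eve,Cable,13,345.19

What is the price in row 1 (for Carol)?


Row 1: Carol
Column 'price' = 390.63

ANSWER: 390.63


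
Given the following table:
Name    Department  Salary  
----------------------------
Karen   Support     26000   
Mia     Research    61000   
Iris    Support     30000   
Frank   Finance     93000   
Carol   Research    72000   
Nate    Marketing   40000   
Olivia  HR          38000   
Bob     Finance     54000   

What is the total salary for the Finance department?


Finance department members:
  Frank: 93000
  Bob: 54000
Total = 93000 + 54000 = 147000

ANSWER: 147000


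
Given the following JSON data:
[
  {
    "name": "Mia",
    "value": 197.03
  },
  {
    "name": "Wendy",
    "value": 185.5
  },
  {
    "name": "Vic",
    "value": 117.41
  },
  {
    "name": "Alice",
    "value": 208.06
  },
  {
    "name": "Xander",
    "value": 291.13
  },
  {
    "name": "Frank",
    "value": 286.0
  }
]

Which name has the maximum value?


Comparing values:
  Mia: 197.03
  Wendy: 185.5
  Vic: 117.41
  Alice: 208.06
  Xander: 291.13
  Frank: 286.0
Maximum: Xander (291.13)

ANSWER: Xander


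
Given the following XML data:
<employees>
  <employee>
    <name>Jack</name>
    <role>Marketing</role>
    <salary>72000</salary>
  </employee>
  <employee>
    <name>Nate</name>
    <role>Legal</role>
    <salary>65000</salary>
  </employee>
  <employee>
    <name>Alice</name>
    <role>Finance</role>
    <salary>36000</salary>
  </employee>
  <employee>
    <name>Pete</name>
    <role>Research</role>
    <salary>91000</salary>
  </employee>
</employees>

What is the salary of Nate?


Searching for <employee> with <name>Nate</name>
Found at position 2
<salary>65000</salary>

ANSWER: 65000


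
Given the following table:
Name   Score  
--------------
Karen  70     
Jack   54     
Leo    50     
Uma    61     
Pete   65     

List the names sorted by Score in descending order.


Sorting by Score (descending):
  Karen: 70
  Pete: 65
  Uma: 61
  Jack: 54
  Leo: 50


ANSWER: Karen, Pete, Uma, Jack, Leo


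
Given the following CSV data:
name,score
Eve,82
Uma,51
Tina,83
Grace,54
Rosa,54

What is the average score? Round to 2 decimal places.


Scores: 82, 51, 83, 54, 54
Sum = 324
Count = 5
Average = 324 / 5 = 64.80

ANSWER: 64.80


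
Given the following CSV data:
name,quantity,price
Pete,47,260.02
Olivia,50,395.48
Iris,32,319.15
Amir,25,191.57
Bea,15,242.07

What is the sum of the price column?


Values in 'price' column:
  Row 1: 260.02
  Row 2: 395.48
  Row 3: 319.15
  Row 4: 191.57
  Row 5: 242.07
Sum = 260.02 + 395.48 + 319.15 + 191.57 + 242.07 = 1408.29

ANSWER: 1408.29


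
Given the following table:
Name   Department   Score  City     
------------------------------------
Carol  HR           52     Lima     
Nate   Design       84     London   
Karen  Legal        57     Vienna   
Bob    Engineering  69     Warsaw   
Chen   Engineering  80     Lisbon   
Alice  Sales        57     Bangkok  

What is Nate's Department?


Row 2: Nate
Department = Design

ANSWER: Design


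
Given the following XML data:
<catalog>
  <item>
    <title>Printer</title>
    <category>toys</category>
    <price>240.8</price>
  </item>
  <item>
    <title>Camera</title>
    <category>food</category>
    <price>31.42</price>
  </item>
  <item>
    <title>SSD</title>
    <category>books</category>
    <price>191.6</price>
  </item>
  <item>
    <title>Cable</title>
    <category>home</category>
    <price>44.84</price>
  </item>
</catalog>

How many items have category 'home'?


Scanning <item> elements for <category>home</category>:
  Item 4: Cable -> MATCH
Count: 1

ANSWER: 1


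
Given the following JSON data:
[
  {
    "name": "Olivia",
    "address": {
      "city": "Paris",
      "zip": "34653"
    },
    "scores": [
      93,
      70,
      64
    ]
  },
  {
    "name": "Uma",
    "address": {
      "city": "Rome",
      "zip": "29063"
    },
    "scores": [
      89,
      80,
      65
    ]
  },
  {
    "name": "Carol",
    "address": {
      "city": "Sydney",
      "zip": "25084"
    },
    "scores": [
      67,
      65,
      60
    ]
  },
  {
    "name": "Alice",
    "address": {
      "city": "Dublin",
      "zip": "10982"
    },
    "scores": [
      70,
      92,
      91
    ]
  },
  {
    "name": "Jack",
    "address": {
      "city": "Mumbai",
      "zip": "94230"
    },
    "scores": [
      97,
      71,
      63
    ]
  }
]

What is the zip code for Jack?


Path: records[4].address.zip
Value: 94230

ANSWER: 94230
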